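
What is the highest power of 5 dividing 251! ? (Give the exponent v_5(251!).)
v_5(251!) = 62

Legendre's formula: v_p(n!) = Σ_{k ≥ 1} ⌊n / p^k⌋. For p = 5, n = 251, the terms are:
  ⌊251/5^1⌋ = ⌊251/5⌋ = 50
  ⌊251/5^2⌋ = ⌊251/25⌋ = 10
  ⌊251/5^3⌋ = ⌊251/125⌋ = 2
(the next term ⌊251/5^4⌋ = 0, terminating the sum). Summing: v_5(251!) = 50 + 10 + 2 = 62.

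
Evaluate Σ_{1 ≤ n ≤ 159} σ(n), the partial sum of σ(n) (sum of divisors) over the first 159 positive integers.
Σ_{n ≤ 159} σ(n) = 20776

Compute σ(n) for each 1 ≤ n ≤ 159: σ(1) = 1, σ(2) = 3, σ(3) = 4, σ(4) = 7, σ(5) = 6, σ(6) = 12, σ(7) = 8, σ(8) = 15, σ(9) = 13, σ(10) = 18, σ(11) = 12, σ(12) = 28, σ(13) = 14, σ(14) = 24, σ(15) = 24, σ(16) = 31, σ(17) = 18, σ(18) = 39, σ(19) = 20, σ(20) = 42, σ(21) = 32, σ(22) = 36, σ(23) = 24, σ(24) = 60, σ(25) = 31, σ(26) = 42, σ(27) = 40, σ(28) = 56, σ(29) = 30, σ(30) = 72, σ(31) = 32, σ(32) = 63, σ(33) = 48, σ(34) = 54, σ(35) = 48, σ(36) = 91, σ(37) = 38, σ(38) = 60, σ(39) = 56, σ(40) = 90, σ(41) = 42, σ(42) = 96, σ(43) = 44, σ(44) = 84, σ(45) = 78, σ(46) = 72, σ(47) = 48, σ(48) = 124, σ(49) = 57, σ(50) = 93, σ(51) = 72, σ(52) = 98, σ(53) = 54, σ(54) = 120, σ(55) = 72, σ(56) = 120, σ(57) = 80, σ(58) = 90, σ(59) = 60, σ(60) = 168, σ(61) = 62, σ(62) = 96, σ(63) = 104, σ(64) = 127, σ(65) = 84, σ(66) = 144, σ(67) = 68, σ(68) = 126, σ(69) = 96, σ(70) = 144, σ(71) = 72, σ(72) = 195, σ(73) = 74, σ(74) = 114, σ(75) = 124, σ(76) = 140, σ(77) = 96, σ(78) = 168, σ(79) = 80, σ(80) = 186, σ(81) = 121, σ(82) = 126, σ(83) = 84, σ(84) = 224, σ(85) = 108, σ(86) = 132, σ(87) = 120, σ(88) = 180, σ(89) = 90, σ(90) = 234, σ(91) = 112, σ(92) = 168, σ(93) = 128, σ(94) = 144, σ(95) = 120, σ(96) = 252, σ(97) = 98, σ(98) = 171, σ(99) = 156, σ(100) = 217, σ(101) = 102, σ(102) = 216, σ(103) = 104, σ(104) = 210, σ(105) = 192, σ(106) = 162, σ(107) = 108, σ(108) = 280, σ(109) = 110, σ(110) = 216, σ(111) = 152, σ(112) = 248, σ(113) = 114, σ(114) = 240, σ(115) = 144, σ(116) = 210, σ(117) = 182, σ(118) = 180, σ(119) = 144, σ(120) = 360, σ(121) = 133, σ(122) = 186, σ(123) = 168, σ(124) = 224, σ(125) = 156, σ(126) = 312, σ(127) = 128, σ(128) = 255, σ(129) = 176, σ(130) = 252, σ(131) = 132, σ(132) = 336, σ(133) = 160, σ(134) = 204, σ(135) = 240, σ(136) = 270, σ(137) = 138, σ(138) = 288, σ(139) = 140, σ(140) = 336, σ(141) = 192, σ(142) = 216, σ(143) = 168, σ(144) = 403, σ(145) = 180, σ(146) = 222, σ(147) = 228, σ(148) = 266, σ(149) = 150, σ(150) = 372, σ(151) = 152, σ(152) = 300, σ(153) = 234, σ(154) = 288, σ(155) = 192, σ(156) = 392, σ(157) = 158, σ(158) = 240, σ(159) = 216. Summing all 159 values: 20776. (Average order: Σ_{n ≤ x} σ(n) ~ (π²/12) x². For x = 159, (π²/12)·159² ≈ 20792.79.)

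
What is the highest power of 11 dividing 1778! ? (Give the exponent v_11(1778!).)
v_11(1778!) = 176

Legendre's formula: v_p(n!) = Σ_{k ≥ 1} ⌊n / p^k⌋. For p = 11, n = 1778, the terms are:
  ⌊1778/11^1⌋ = ⌊1778/11⌋ = 161
  ⌊1778/11^2⌋ = ⌊1778/121⌋ = 14
  ⌊1778/11^3⌋ = ⌊1778/1331⌋ = 1
(the next term ⌊1778/11^4⌋ = 0, terminating the sum). Summing: v_11(1778!) = 161 + 14 + 1 = 176.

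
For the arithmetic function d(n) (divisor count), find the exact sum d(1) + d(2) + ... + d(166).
Σ_{n ≤ 166} d(n) = 876

Compute d(n) for each 1 ≤ n ≤ 166: d(1) = 1, d(2) = 2, d(3) = 2, d(4) = 3, d(5) = 2, d(6) = 4, d(7) = 2, d(8) = 4, d(9) = 3, d(10) = 4, d(11) = 2, d(12) = 6, d(13) = 2, d(14) = 4, d(15) = 4, d(16) = 5, d(17) = 2, d(18) = 6, d(19) = 2, d(20) = 6, d(21) = 4, d(22) = 4, d(23) = 2, d(24) = 8, d(25) = 3, d(26) = 4, d(27) = 4, d(28) = 6, d(29) = 2, d(30) = 8, d(31) = 2, d(32) = 6, d(33) = 4, d(34) = 4, d(35) = 4, d(36) = 9, d(37) = 2, d(38) = 4, d(39) = 4, d(40) = 8, d(41) = 2, d(42) = 8, d(43) = 2, d(44) = 6, d(45) = 6, d(46) = 4, d(47) = 2, d(48) = 10, d(49) = 3, d(50) = 6, d(51) = 4, d(52) = 6, d(53) = 2, d(54) = 8, d(55) = 4, d(56) = 8, d(57) = 4, d(58) = 4, d(59) = 2, d(60) = 12, d(61) = 2, d(62) = 4, d(63) = 6, d(64) = 7, d(65) = 4, d(66) = 8, d(67) = 2, d(68) = 6, d(69) = 4, d(70) = 8, d(71) = 2, d(72) = 12, d(73) = 2, d(74) = 4, d(75) = 6, d(76) = 6, d(77) = 4, d(78) = 8, d(79) = 2, d(80) = 10, d(81) = 5, d(82) = 4, d(83) = 2, d(84) = 12, d(85) = 4, d(86) = 4, d(87) = 4, d(88) = 8, d(89) = 2, d(90) = 12, d(91) = 4, d(92) = 6, d(93) = 4, d(94) = 4, d(95) = 4, d(96) = 12, d(97) = 2, d(98) = 6, d(99) = 6, d(100) = 9, d(101) = 2, d(102) = 8, d(103) = 2, d(104) = 8, d(105) = 8, d(106) = 4, d(107) = 2, d(108) = 12, d(109) = 2, d(110) = 8, d(111) = 4, d(112) = 10, d(113) = 2, d(114) = 8, d(115) = 4, d(116) = 6, d(117) = 6, d(118) = 4, d(119) = 4, d(120) = 16, d(121) = 3, d(122) = 4, d(123) = 4, d(124) = 6, d(125) = 4, d(126) = 12, d(127) = 2, d(128) = 8, d(129) = 4, d(130) = 8, d(131) = 2, d(132) = 12, d(133) = 4, d(134) = 4, d(135) = 8, d(136) = 8, d(137) = 2, d(138) = 8, d(139) = 2, d(140) = 12, d(141) = 4, d(142) = 4, d(143) = 4, d(144) = 15, d(145) = 4, d(146) = 4, d(147) = 6, d(148) = 6, d(149) = 2, d(150) = 12, d(151) = 2, d(152) = 8, d(153) = 6, d(154) = 8, d(155) = 4, d(156) = 12, d(157) = 2, d(158) = 4, d(159) = 4, d(160) = 12, d(161) = 4, d(162) = 10, d(163) = 2, d(164) = 6, d(165) = 8, d(166) = 4. Summing all 166 values: 876. (Dirichlet's divisor formula: Σ_{n ≤ x} d(n) = x ln(x) + (2γ − 1) x + O(√x). For x = 166, the asymptotic estimate is ≈ 874.23.)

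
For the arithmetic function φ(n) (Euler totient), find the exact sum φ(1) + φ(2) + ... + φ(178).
Σ_{n ≤ 178} φ(n) = 9654

Compute φ(n) for each 1 ≤ n ≤ 178: φ(1) = 1, φ(2) = 1, φ(3) = 2, φ(4) = 2, φ(5) = 4, φ(6) = 2, φ(7) = 6, φ(8) = 4, φ(9) = 6, φ(10) = 4, φ(11) = 10, φ(12) = 4, φ(13) = 12, φ(14) = 6, φ(15) = 8, φ(16) = 8, φ(17) = 16, φ(18) = 6, φ(19) = 18, φ(20) = 8, φ(21) = 12, φ(22) = 10, φ(23) = 22, φ(24) = 8, φ(25) = 20, φ(26) = 12, φ(27) = 18, φ(28) = 12, φ(29) = 28, φ(30) = 8, φ(31) = 30, φ(32) = 16, φ(33) = 20, φ(34) = 16, φ(35) = 24, φ(36) = 12, φ(37) = 36, φ(38) = 18, φ(39) = 24, φ(40) = 16, φ(41) = 40, φ(42) = 12, φ(43) = 42, φ(44) = 20, φ(45) = 24, φ(46) = 22, φ(47) = 46, φ(48) = 16, φ(49) = 42, φ(50) = 20, φ(51) = 32, φ(52) = 24, φ(53) = 52, φ(54) = 18, φ(55) = 40, φ(56) = 24, φ(57) = 36, φ(58) = 28, φ(59) = 58, φ(60) = 16, φ(61) = 60, φ(62) = 30, φ(63) = 36, φ(64) = 32, φ(65) = 48, φ(66) = 20, φ(67) = 66, φ(68) = 32, φ(69) = 44, φ(70) = 24, φ(71) = 70, φ(72) = 24, φ(73) = 72, φ(74) = 36, φ(75) = 40, φ(76) = 36, φ(77) = 60, φ(78) = 24, φ(79) = 78, φ(80) = 32, φ(81) = 54, φ(82) = 40, φ(83) = 82, φ(84) = 24, φ(85) = 64, φ(86) = 42, φ(87) = 56, φ(88) = 40, φ(89) = 88, φ(90) = 24, φ(91) = 72, φ(92) = 44, φ(93) = 60, φ(94) = 46, φ(95) = 72, φ(96) = 32, φ(97) = 96, φ(98) = 42, φ(99) = 60, φ(100) = 40, φ(101) = 100, φ(102) = 32, φ(103) = 102, φ(104) = 48, φ(105) = 48, φ(106) = 52, φ(107) = 106, φ(108) = 36, φ(109) = 108, φ(110) = 40, φ(111) = 72, φ(112) = 48, φ(113) = 112, φ(114) = 36, φ(115) = 88, φ(116) = 56, φ(117) = 72, φ(118) = 58, φ(119) = 96, φ(120) = 32, φ(121) = 110, φ(122) = 60, φ(123) = 80, φ(124) = 60, φ(125) = 100, φ(126) = 36, φ(127) = 126, φ(128) = 64, φ(129) = 84, φ(130) = 48, φ(131) = 130, φ(132) = 40, φ(133) = 108, φ(134) = 66, φ(135) = 72, φ(136) = 64, φ(137) = 136, φ(138) = 44, φ(139) = 138, φ(140) = 48, φ(141) = 92, φ(142) = 70, φ(143) = 120, φ(144) = 48, φ(145) = 112, φ(146) = 72, φ(147) = 84, φ(148) = 72, φ(149) = 148, φ(150) = 40, φ(151) = 150, φ(152) = 72, φ(153) = 96, φ(154) = 60, φ(155) = 120, φ(156) = 48, φ(157) = 156, φ(158) = 78, φ(159) = 104, φ(160) = 64, φ(161) = 132, φ(162) = 54, φ(163) = 162, φ(164) = 80, φ(165) = 80, φ(166) = 82, φ(167) = 166, φ(168) = 48, φ(169) = 156, φ(170) = 64, φ(171) = 108, φ(172) = 84, φ(173) = 172, φ(174) = 56, φ(175) = 120, φ(176) = 80, φ(177) = 116, φ(178) = 88. Summing all 178 values: 9654. (Average order: Σ_{n ≤ x} φ(n) ~ (3/π²) x². For x = 178, (3/π²)·178² ≈ 9630.78.)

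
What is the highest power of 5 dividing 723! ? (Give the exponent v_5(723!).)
v_5(723!) = 178

Legendre's formula: v_p(n!) = Σ_{k ≥ 1} ⌊n / p^k⌋. For p = 5, n = 723, the terms are:
  ⌊723/5^1⌋ = ⌊723/5⌋ = 144
  ⌊723/5^2⌋ = ⌊723/25⌋ = 28
  ⌊723/5^3⌋ = ⌊723/125⌋ = 5
  ⌊723/5^4⌋ = ⌊723/625⌋ = 1
(the next term ⌊723/5^5⌋ = 0, terminating the sum). Summing: v_5(723!) = 144 + 28 + 5 + 1 = 178.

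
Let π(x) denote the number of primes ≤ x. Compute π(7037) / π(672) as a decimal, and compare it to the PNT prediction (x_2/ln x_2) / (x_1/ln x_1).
π(7037)/π(672) = 904/121 ≈ 7.4711;  PNT prediction ≈ 7.6955.

π(672) = 121 and π(7037) = 904, so π(7037)/π(672) ≈ 7.4711. The PNT-predicted ratio is (7037/ln(7037)) / (672/ln(672)) ≈ 7.6955. The two agree to within a few percent, as expected.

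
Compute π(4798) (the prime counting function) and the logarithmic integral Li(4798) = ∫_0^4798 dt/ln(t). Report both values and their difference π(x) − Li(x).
π(4798) = 645;  Li(4798) ≈ 660.51;  π(x) − Li(x) ≈ -15.51.

Direct count of primes ≤ 4798 gives π(4798) = 645. Numerical evaluation of the logarithmic integral gives Li(4798) ≈ 660.51. The difference π(x) − Li(x) ≈ -15.51 is typically negative for small/moderate x (Li(x) overestimates), though Littlewood's theorem shows this sign changes infinitely often.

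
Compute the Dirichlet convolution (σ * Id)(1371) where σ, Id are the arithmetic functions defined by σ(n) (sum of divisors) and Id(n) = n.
(σ * Id)(1371) = 6405

Divisors of 1371: [1, 3, 457, 1371]. For each d | 1371:
  d = 1: σ(1) · Id(1371/1) = 1 · 1371 = 1371
  d = 3: σ(3) · Id(1371/3) = 4 · 457 = 1828
  d = 457: σ(457) · Id(1371/457) = 458 · 3 = 1374
  d = 1371: σ(1371) · Id(1371/1371) = 1832 · 1 = 1832
Summing: (σ * Id)(1371) = 1371 + 1828 + 1374 + 1832 = 6405.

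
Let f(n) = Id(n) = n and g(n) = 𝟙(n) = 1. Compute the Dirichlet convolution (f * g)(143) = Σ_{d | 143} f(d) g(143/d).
(Id * 𝟙)(143) = 168

Divisors of 143: [1, 11, 13, 143]. For each d | 143:
  d = 1: Id(1) · 𝟙(143/1) = 1 · 1 = 1
  d = 11: Id(11) · 𝟙(143/11) = 11 · 1 = 11
  d = 13: Id(13) · 𝟙(143/13) = 13 · 1 = 13
  d = 143: Id(143) · 𝟙(143/143) = 143 · 1 = 143
Summing: (Id * 𝟙)(143) = 1 + 11 + 13 + 143 = 168.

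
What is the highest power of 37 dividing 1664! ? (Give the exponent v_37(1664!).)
v_37(1664!) = 45

Legendre's formula: v_p(n!) = Σ_{k ≥ 1} ⌊n / p^k⌋. For p = 37, n = 1664, the terms are:
  ⌊1664/37^1⌋ = ⌊1664/37⌋ = 44
  ⌊1664/37^2⌋ = ⌊1664/1369⌋ = 1
(the next term ⌊1664/37^3⌋ = 0, terminating the sum). Summing: v_37(1664!) = 44 + 1 = 45.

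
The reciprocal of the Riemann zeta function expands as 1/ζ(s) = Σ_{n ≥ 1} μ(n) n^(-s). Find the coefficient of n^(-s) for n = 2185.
μ(2185) = -1

Factor n = 2185 = 5 · 19 · 23. μ(n) = 0 if any exponent ≥ 2 (not squarefree); otherwise μ(n) = (−1)^{ω(n)} where ω(n) is the number of distinct prime factors. Applying: μ(2185) = -1.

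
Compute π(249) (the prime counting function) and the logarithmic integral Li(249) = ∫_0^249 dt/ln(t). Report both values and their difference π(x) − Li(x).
π(249) = 53;  Li(249) ≈ 59.25;  π(x) − Li(x) ≈ -6.25.

Direct count of primes ≤ 249 gives π(249) = 53. Numerical evaluation of the logarithmic integral gives Li(249) ≈ 59.25. The difference π(x) − Li(x) ≈ -6.25 is typically negative for small/moderate x (Li(x) overestimates), though Littlewood's theorem shows this sign changes infinitely often.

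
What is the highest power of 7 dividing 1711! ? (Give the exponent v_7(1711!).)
v_7(1711!) = 282

Legendre's formula: v_p(n!) = Σ_{k ≥ 1} ⌊n / p^k⌋. For p = 7, n = 1711, the terms are:
  ⌊1711/7^1⌋ = ⌊1711/7⌋ = 244
  ⌊1711/7^2⌋ = ⌊1711/49⌋ = 34
  ⌊1711/7^3⌋ = ⌊1711/343⌋ = 4
(the next term ⌊1711/7^4⌋ = 0, terminating the sum). Summing: v_7(1711!) = 244 + 34 + 4 = 282.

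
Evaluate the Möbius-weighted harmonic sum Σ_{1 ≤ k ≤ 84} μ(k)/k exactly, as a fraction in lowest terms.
Σ μ(k)/k = -223590076836035175208867029720/8902150522975861711854133933093

Values of μ(k) for 1 ≤ k ≤ 84: μ(1) = 1, μ(2) = -1, μ(3) = -1, μ(5) = -1, μ(6) = 1, μ(7) = -1, μ(10) = 1, μ(11) = -1, μ(13) = -1, μ(14) = 1, μ(15) = 1, μ(17) = -1, μ(19) = -1, μ(21) = 1, μ(22) = 1, μ(23) = -1, μ(26) = 1, μ(29) = -1, μ(30) = -1, μ(31) = -1, μ(33) = 1, μ(34) = 1, μ(35) = 1, μ(37) = -1, μ(38) = 1, μ(39) = 1, μ(41) = -1, μ(42) = -1, μ(43) = -1, μ(46) = 1, μ(47) = -1, μ(51) = 1, μ(53) = -1, μ(55) = 1, μ(57) = 1, μ(58) = 1, μ(59) = -1, μ(61) = -1, μ(62) = 1, μ(65) = 1, μ(66) = -1, μ(67) = -1, μ(69) = 1, μ(70) = -1, μ(71) = -1, μ(73) = -1, μ(74) = 1, μ(77) = 1, μ(78) = -1, μ(79) = -1, μ(82) = 1, μ(83) = -1, with μ = 0 on non-squarefree integers. Summing μ(k)/k for k where μ(k) ≠ 0 gives -223590076836035175208867029720/8902150522975861711854133933093 ≈ -0.0251. (PNT ⟺ this sum → 0 as n → ∞.)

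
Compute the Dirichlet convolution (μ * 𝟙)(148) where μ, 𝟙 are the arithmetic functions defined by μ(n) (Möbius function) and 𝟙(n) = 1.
(μ * 𝟙)(148) = 0

Divisors of 148: [1, 2, 4, 37, 74, 148]. For each d | 148:
  d = 1: μ(1) · 𝟙(148/1) = 1 · 1 = 1
  d = 2: μ(2) · 𝟙(148/2) = -1 · 1 = -1
  d = 4: μ(4) · 𝟙(148/4) = 0 · 1 = 0
  d = 37: μ(37) · 𝟙(148/37) = -1 · 1 = -1
  d = 74: μ(74) · 𝟙(148/74) = 1 · 1 = 1
  d = 148: μ(148) · 𝟙(148/148) = 0 · 1 = 0
Summing: (μ * 𝟙)(148) = 1 + -1 + 0 + -1 + 1 + 0 = 0.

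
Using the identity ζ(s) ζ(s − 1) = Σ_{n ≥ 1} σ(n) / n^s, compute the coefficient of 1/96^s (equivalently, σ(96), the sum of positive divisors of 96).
σ(96) = 252

In the product (Σ m^0/m^s)(Σ k / k^s) = Σ (Σ_{d | n} d) / n^s, the coefficient of 1/n^s is σ(n) = Σ_{d | n} d. For n = 96, divisors are [1, 2, 3, 4, 6, 8, 12, 16, 24, 32, 48, 96]; summing: σ(96) = 252.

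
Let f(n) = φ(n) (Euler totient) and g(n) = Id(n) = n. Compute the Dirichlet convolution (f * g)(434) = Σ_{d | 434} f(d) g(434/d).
(φ * Id)(434) = 2379

Divisors of 434: [1, 2, 7, 14, 31, 62, 217, 434]. For each d | 434:
  d = 1: φ(1) · Id(434/1) = 1 · 434 = 434
  d = 2: φ(2) · Id(434/2) = 1 · 217 = 217
  d = 7: φ(7) · Id(434/7) = 6 · 62 = 372
  d = 14: φ(14) · Id(434/14) = 6 · 31 = 186
  d = 31: φ(31) · Id(434/31) = 30 · 14 = 420
  d = 62: φ(62) · Id(434/62) = 30 · 7 = 210
  d = 217: φ(217) · Id(434/217) = 180 · 2 = 360
  d = 434: φ(434) · Id(434/434) = 180 · 1 = 180
Summing: (φ * Id)(434) = 434 + 217 + 372 + 186 + 420 + 210 + 360 + 180 = 2379.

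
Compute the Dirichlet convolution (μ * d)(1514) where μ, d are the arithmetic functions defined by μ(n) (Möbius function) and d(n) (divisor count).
(μ * d)(1514) = 1

Divisors of 1514: [1, 2, 757, 1514]. For each d | 1514:
  d = 1: μ(1) · d(1514/1) = 1 · 4 = 4
  d = 2: μ(2) · d(1514/2) = -1 · 2 = -2
  d = 757: μ(757) · d(1514/757) = -1 · 2 = -2
  d = 1514: μ(1514) · d(1514/1514) = 1 · 1 = 1
Summing: (μ * d)(1514) = 4 + -2 + -2 + 1 = 1.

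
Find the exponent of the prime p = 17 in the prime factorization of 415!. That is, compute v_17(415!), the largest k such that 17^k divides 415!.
v_17(415!) = 25

Legendre's formula: v_p(n!) = Σ_{k ≥ 1} ⌊n / p^k⌋. For p = 17, n = 415, the terms are:
  ⌊415/17^1⌋ = ⌊415/17⌋ = 24
  ⌊415/17^2⌋ = ⌊415/289⌋ = 1
(the next term ⌊415/17^3⌋ = 0, terminating the sum). Summing: v_17(415!) = 24 + 1 = 25.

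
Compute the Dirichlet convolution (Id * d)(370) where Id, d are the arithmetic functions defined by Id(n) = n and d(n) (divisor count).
(Id * d)(370) = 1092

Divisors of 370: [1, 2, 5, 10, 37, 74, 185, 370]. For each d | 370:
  d = 1: Id(1) · d(370/1) = 1 · 8 = 8
  d = 2: Id(2) · d(370/2) = 2 · 4 = 8
  d = 5: Id(5) · d(370/5) = 5 · 4 = 20
  d = 10: Id(10) · d(370/10) = 10 · 2 = 20
  d = 37: Id(37) · d(370/37) = 37 · 4 = 148
  d = 74: Id(74) · d(370/74) = 74 · 2 = 148
  d = 185: Id(185) · d(370/185) = 185 · 2 = 370
  d = 370: Id(370) · d(370/370) = 370 · 1 = 370
Summing: (Id * d)(370) = 8 + 8 + 20 + 20 + 148 + 148 + 370 + 370 = 1092.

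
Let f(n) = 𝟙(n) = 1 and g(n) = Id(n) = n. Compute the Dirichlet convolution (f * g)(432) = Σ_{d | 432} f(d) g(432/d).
(𝟙 * Id)(432) = 1240

Divisors of 432: [1, 2, 3, 4, 6, 8, 9, 12, 16, 18, 24, 27, 36, 48, 54, 72, 108, 144, 216, 432]. For each d | 432:
  d = 1: 𝟙(1) · Id(432/1) = 1 · 432 = 432
  d = 2: 𝟙(2) · Id(432/2) = 1 · 216 = 216
  d = 3: 𝟙(3) · Id(432/3) = 1 · 144 = 144
  d = 4: 𝟙(4) · Id(432/4) = 1 · 108 = 108
  d = 6: 𝟙(6) · Id(432/6) = 1 · 72 = 72
  d = 8: 𝟙(8) · Id(432/8) = 1 · 54 = 54
  d = 9: 𝟙(9) · Id(432/9) = 1 · 48 = 48
  d = 12: 𝟙(12) · Id(432/12) = 1 · 36 = 36
  d = 16: 𝟙(16) · Id(432/16) = 1 · 27 = 27
  d = 18: 𝟙(18) · Id(432/18) = 1 · 24 = 24
  d = 24: 𝟙(24) · Id(432/24) = 1 · 18 = 18
  d = 27: 𝟙(27) · Id(432/27) = 1 · 16 = 16
  d = 36: 𝟙(36) · Id(432/36) = 1 · 12 = 12
  d = 48: 𝟙(48) · Id(432/48) = 1 · 9 = 9
  d = 54: 𝟙(54) · Id(432/54) = 1 · 8 = 8
  d = 72: 𝟙(72) · Id(432/72) = 1 · 6 = 6
  d = 108: 𝟙(108) · Id(432/108) = 1 · 4 = 4
  d = 144: 𝟙(144) · Id(432/144) = 1 · 3 = 3
  d = 216: 𝟙(216) · Id(432/216) = 1 · 2 = 2
  d = 432: 𝟙(432) · Id(432/432) = 1 · 1 = 1
Summing: (𝟙 * Id)(432) = 432 + 216 + 144 + 108 + 72 + 54 + 48 + 36 + 27 + 24 + 18 + 16 + 12 + 9 + 8 + 6 + 4 + 3 + 2 + 1 = 1240.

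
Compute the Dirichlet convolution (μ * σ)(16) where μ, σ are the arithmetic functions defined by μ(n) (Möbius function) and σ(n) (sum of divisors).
(μ * σ)(16) = 16

Divisors of 16: [1, 2, 4, 8, 16]. For each d | 16:
  d = 1: μ(1) · σ(16/1) = 1 · 31 = 31
  d = 2: μ(2) · σ(16/2) = -1 · 15 = -15
  d = 4: μ(4) · σ(16/4) = 0 · 7 = 0
  d = 8: μ(8) · σ(16/8) = 0 · 3 = 0
  d = 16: μ(16) · σ(16/16) = 0 · 1 = 0
Summing: (μ * σ)(16) = 31 + -15 + 0 + 0 + 0 = 16.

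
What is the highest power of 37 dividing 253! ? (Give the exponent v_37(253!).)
v_37(253!) = 6

Legendre's formula: v_p(n!) = Σ_{k ≥ 1} ⌊n / p^k⌋. For p = 37, n = 253, the terms are:
  ⌊253/37^1⌋ = ⌊253/37⌋ = 6
(the next term ⌊253/37^2⌋ = 0, terminating the sum). Summing: v_37(253!) = 6 = 6.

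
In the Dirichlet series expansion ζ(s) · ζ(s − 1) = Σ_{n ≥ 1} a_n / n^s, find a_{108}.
σ(108) = 280

In the product (Σ m^0/m^s)(Σ k / k^s) = Σ (Σ_{d | n} d) / n^s, the coefficient of 1/n^s is σ(n) = Σ_{d | n} d. For n = 108, divisors are [1, 2, 3, 4, 6, 9, 12, 18, 27, 36, 54, 108]; summing: σ(108) = 280.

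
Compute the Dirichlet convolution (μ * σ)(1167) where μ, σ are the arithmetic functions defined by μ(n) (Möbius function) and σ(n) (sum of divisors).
(μ * σ)(1167) = 1167

Divisors of 1167: [1, 3, 389, 1167]. For each d | 1167:
  d = 1: μ(1) · σ(1167/1) = 1 · 1560 = 1560
  d = 3: μ(3) · σ(1167/3) = -1 · 390 = -390
  d = 389: μ(389) · σ(1167/389) = -1 · 4 = -4
  d = 1167: μ(1167) · σ(1167/1167) = 1 · 1 = 1
Summing: (μ * σ)(1167) = 1560 + -390 + -4 + 1 = 1167.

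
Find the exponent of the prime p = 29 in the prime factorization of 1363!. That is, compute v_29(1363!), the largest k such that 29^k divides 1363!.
v_29(1363!) = 48

Legendre's formula: v_p(n!) = Σ_{k ≥ 1} ⌊n / p^k⌋. For p = 29, n = 1363, the terms are:
  ⌊1363/29^1⌋ = ⌊1363/29⌋ = 47
  ⌊1363/29^2⌋ = ⌊1363/841⌋ = 1
(the next term ⌊1363/29^3⌋ = 0, terminating the sum). Summing: v_29(1363!) = 47 + 1 = 48.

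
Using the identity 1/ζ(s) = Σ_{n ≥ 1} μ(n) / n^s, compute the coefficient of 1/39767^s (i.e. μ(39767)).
μ(39767) = 1

Factor n = 39767 = 7 · 13 · 19 · 23. μ(n) = 0 if any exponent ≥ 2 (not squarefree); otherwise μ(n) = (−1)^{ω(n)} where ω(n) is the number of distinct prime factors. Applying: μ(39767) = 1.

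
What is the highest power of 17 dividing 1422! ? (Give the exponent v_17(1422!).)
v_17(1422!) = 87

Legendre's formula: v_p(n!) = Σ_{k ≥ 1} ⌊n / p^k⌋. For p = 17, n = 1422, the terms are:
  ⌊1422/17^1⌋ = ⌊1422/17⌋ = 83
  ⌊1422/17^2⌋ = ⌊1422/289⌋ = 4
(the next term ⌊1422/17^3⌋ = 0, terminating the sum). Summing: v_17(1422!) = 83 + 4 = 87.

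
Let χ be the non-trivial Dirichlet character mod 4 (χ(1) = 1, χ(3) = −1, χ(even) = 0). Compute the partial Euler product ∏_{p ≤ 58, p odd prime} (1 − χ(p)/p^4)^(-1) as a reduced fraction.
∏ = 257364431333305770108011762895409938991497014556861335561/260241495905762991772533773778373936417391479107040051200

The odd primes p ≤ 58 are [3, 5, 7, 11, 13, 17, 19, 23, 29, 31, 37, 41, 43, 47, 53]. For each, χ(p) = 1 if p ≡ 1 mod 4, χ(p) = −1 if p ≡ 3 mod 4. Taking (1 − χ(p)/p^4)^(-1) = p^4/(p^4 − χ(p)): (1 − (-1)/3^4)^(-1) · (1 − (1)/5^4)^(-1) · (1 − (-1)/7^4)^(-1) · (1 − (-1)/11^4)^(-1) · (1 − (1)/13^4)^(-1) · (1 − (1)/17^4)^(-1) · (1 − (-1)/19^4)^(-1) · (1 − (-1)/23^4)^(-1) · (1 − (1)/29^4)^(-1) · (1 − (-1)/31^4)^(-1) · (1 − (1)/37^4)^(-1) · (1 − (1)/41^4)^(-1) · (1 − (-1)/43^4)^(-1) · (1 − (-1)/47^4)^(-1) · (1 − (1)/53^4)^(-1) = 257364431333305770108011762895409938991497014556861335561/260241495905762991772533773778373936417391479107040051200.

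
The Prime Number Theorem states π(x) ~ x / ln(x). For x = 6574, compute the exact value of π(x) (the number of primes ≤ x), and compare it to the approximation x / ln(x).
π(6574) = 850;  x/ln(x) ≈ 747.82;  relative error ≈ 12.02%.

Directly count primes up to 6574: π(6574) = 850. The PNT approximation gives 6574/ln(6574) ≈ 6574/8.79088 ≈ 747.82. Relative error (π(x) − x/ln(x)) / π(x) ≈ 12.02%; the approximation is known to undercount slightly (Li(x) is a better estimate).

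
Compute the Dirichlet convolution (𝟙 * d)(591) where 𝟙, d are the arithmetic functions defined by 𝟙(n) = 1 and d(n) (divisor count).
(𝟙 * d)(591) = 9

Divisors of 591: [1, 3, 197, 591]. For each d | 591:
  d = 1: 𝟙(1) · d(591/1) = 1 · 4 = 4
  d = 3: 𝟙(3) · d(591/3) = 1 · 2 = 2
  d = 197: 𝟙(197) · d(591/197) = 1 · 2 = 2
  d = 591: 𝟙(591) · d(591/591) = 1 · 1 = 1
Summing: (𝟙 * d)(591) = 4 + 2 + 2 + 1 = 9.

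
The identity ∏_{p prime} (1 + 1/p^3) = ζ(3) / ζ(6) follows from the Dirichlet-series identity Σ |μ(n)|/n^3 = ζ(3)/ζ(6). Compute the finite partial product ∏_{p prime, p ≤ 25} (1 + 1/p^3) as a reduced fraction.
∏ = 16117288424681472/13642976755448975

The primes p ≤ 25 are [2, 3, 5, 7, 11, 13, 17, 19, 23]. For each, (1 + 1/p^3) = (p^3 + 1)/p^3. Multiplying these fractions over p ∈ [2, 3, 5, 7, 11, 13, 17, 19, 23] gives 16117288424681472/13642976755448975. (In the limit P → ∞ this tends to ζ(3)/ζ(6).)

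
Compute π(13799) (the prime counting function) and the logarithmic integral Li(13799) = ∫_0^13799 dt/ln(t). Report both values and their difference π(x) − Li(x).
π(13799) = 1632;  Li(13799) ≈ 1651.19;  π(x) − Li(x) ≈ -19.19.

Direct count of primes ≤ 13799 gives π(13799) = 1632. Numerical evaluation of the logarithmic integral gives Li(13799) ≈ 1651.19. The difference π(x) − Li(x) ≈ -19.19 is typically negative for small/moderate x (Li(x) overestimates), though Littlewood's theorem shows this sign changes infinitely often.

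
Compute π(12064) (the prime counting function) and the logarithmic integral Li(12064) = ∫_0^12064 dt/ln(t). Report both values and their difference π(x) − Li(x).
π(12064) = 1444;  Li(12064) ≈ 1467.91;  π(x) − Li(x) ≈ -23.91.

Direct count of primes ≤ 12064 gives π(12064) = 1444. Numerical evaluation of the logarithmic integral gives Li(12064) ≈ 1467.91. The difference π(x) − Li(x) ≈ -23.91 is typically negative for small/moderate x (Li(x) overestimates), though Littlewood's theorem shows this sign changes infinitely often.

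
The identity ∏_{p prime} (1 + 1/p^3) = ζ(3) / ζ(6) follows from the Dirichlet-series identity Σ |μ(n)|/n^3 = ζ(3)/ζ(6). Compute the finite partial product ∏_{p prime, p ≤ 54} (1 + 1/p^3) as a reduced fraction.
∏ = 1193284353855226596885466673602596175872/1009953283877483663098780766542609340885

The primes p ≤ 54 are [2, 3, 5, 7, 11, 13, 17, 19, 23, 29, 31, 37, 41, 43, 47, 53]. For each, (1 + 1/p^3) = (p^3 + 1)/p^3. Multiplying these fractions over p ∈ [2, 3, 5, 7, 11, 13, 17, 19, 23, 29, 31, 37, 41, 43, 47, 53] gives 1193284353855226596885466673602596175872/1009953283877483663098780766542609340885. (In the limit P → ∞ this tends to ζ(3)/ζ(6).)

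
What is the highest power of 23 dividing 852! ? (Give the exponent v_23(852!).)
v_23(852!) = 38

Legendre's formula: v_p(n!) = Σ_{k ≥ 1} ⌊n / p^k⌋. For p = 23, n = 852, the terms are:
  ⌊852/23^1⌋ = ⌊852/23⌋ = 37
  ⌊852/23^2⌋ = ⌊852/529⌋ = 1
(the next term ⌊852/23^3⌋ = 0, terminating the sum). Summing: v_23(852!) = 37 + 1 = 38.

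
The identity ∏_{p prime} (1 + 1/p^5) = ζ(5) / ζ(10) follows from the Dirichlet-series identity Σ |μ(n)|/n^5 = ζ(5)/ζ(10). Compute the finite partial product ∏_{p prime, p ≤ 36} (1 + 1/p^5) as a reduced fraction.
∏ = 63844361159480726970812326794206836752384/61631932954678205462623400894081119262815

The primes p ≤ 36 are [2, 3, 5, 7, 11, 13, 17, 19, 23, 29, 31]. For each, (1 + 1/p^5) = (p^5 + 1)/p^5. Multiplying these fractions over p ∈ [2, 3, 5, 7, 11, 13, 17, 19, 23, 29, 31] gives 63844361159480726970812326794206836752384/61631932954678205462623400894081119262815. (In the limit P → ∞ this tends to ζ(5)/ζ(10).)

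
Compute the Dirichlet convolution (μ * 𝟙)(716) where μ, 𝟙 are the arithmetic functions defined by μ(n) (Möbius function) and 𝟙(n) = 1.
(μ * 𝟙)(716) = 0

Divisors of 716: [1, 2, 4, 179, 358, 716]. For each d | 716:
  d = 1: μ(1) · 𝟙(716/1) = 1 · 1 = 1
  d = 2: μ(2) · 𝟙(716/2) = -1 · 1 = -1
  d = 4: μ(4) · 𝟙(716/4) = 0 · 1 = 0
  d = 179: μ(179) · 𝟙(716/179) = -1 · 1 = -1
  d = 358: μ(358) · 𝟙(716/358) = 1 · 1 = 1
  d = 716: μ(716) · 𝟙(716/716) = 0 · 1 = 0
Summing: (μ * 𝟙)(716) = 1 + -1 + 0 + -1 + 1 + 0 = 0.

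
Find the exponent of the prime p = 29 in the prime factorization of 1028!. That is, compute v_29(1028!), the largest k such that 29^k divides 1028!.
v_29(1028!) = 36

Legendre's formula: v_p(n!) = Σ_{k ≥ 1} ⌊n / p^k⌋. For p = 29, n = 1028, the terms are:
  ⌊1028/29^1⌋ = ⌊1028/29⌋ = 35
  ⌊1028/29^2⌋ = ⌊1028/841⌋ = 1
(the next term ⌊1028/29^3⌋ = 0, terminating the sum). Summing: v_29(1028!) = 35 + 1 = 36.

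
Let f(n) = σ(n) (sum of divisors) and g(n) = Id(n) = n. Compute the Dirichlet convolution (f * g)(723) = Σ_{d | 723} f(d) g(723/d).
(σ * Id)(723) = 3381

Divisors of 723: [1, 3, 241, 723]. For each d | 723:
  d = 1: σ(1) · Id(723/1) = 1 · 723 = 723
  d = 3: σ(3) · Id(723/3) = 4 · 241 = 964
  d = 241: σ(241) · Id(723/241) = 242 · 3 = 726
  d = 723: σ(723) · Id(723/723) = 968 · 1 = 968
Summing: (σ * Id)(723) = 723 + 964 + 726 + 968 = 3381.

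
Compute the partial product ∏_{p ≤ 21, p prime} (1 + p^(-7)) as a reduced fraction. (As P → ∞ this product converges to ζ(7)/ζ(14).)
∏ = 1068826090093603336253543016500022477644576/1060040977976779320486482915314295925421875

The primes p ≤ 21 are [2, 3, 5, 7, 11, 13, 17, 19]. For each, (1 + 1/p^7) = (p^7 + 1)/p^7. Multiplying these fractions over p ∈ [2, 3, 5, 7, 11, 13, 17, 19] gives 1068826090093603336253543016500022477644576/1060040977976779320486482915314295925421875. (In the limit P → ∞ this tends to ζ(7)/ζ(14).)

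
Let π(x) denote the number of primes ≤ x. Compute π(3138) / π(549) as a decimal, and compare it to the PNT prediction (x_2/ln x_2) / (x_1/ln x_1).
π(3138)/π(549) = 446/101 ≈ 4.4158;  PNT prediction ≈ 4.4783.

π(549) = 101 and π(3138) = 446, so π(3138)/π(549) ≈ 4.4158. The PNT-predicted ratio is (3138/ln(3138)) / (549/ln(549)) ≈ 4.4783. The two agree to within a few percent, as expected.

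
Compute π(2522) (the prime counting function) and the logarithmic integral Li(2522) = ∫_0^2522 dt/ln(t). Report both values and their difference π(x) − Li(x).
π(2522) = 369;  Li(2522) ≈ 382.42;  π(x) − Li(x) ≈ -13.42.

Direct count of primes ≤ 2522 gives π(2522) = 369. Numerical evaluation of the logarithmic integral gives Li(2522) ≈ 382.42. The difference π(x) − Li(x) ≈ -13.42 is typically negative for small/moderate x (Li(x) overestimates), though Littlewood's theorem shows this sign changes infinitely often.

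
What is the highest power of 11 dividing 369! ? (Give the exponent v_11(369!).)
v_11(369!) = 36

Legendre's formula: v_p(n!) = Σ_{k ≥ 1} ⌊n / p^k⌋. For p = 11, n = 369, the terms are:
  ⌊369/11^1⌋ = ⌊369/11⌋ = 33
  ⌊369/11^2⌋ = ⌊369/121⌋ = 3
(the next term ⌊369/11^3⌋ = 0, terminating the sum). Summing: v_11(369!) = 33 + 3 = 36.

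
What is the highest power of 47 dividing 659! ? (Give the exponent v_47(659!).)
v_47(659!) = 14

Legendre's formula: v_p(n!) = Σ_{k ≥ 1} ⌊n / p^k⌋. For p = 47, n = 659, the terms are:
  ⌊659/47^1⌋ = ⌊659/47⌋ = 14
(the next term ⌊659/47^2⌋ = 0, terminating the sum). Summing: v_47(659!) = 14 = 14.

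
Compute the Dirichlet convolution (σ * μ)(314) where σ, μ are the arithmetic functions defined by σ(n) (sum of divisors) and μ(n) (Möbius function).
(σ * μ)(314) = 314

Divisors of 314: [1, 2, 157, 314]. For each d | 314:
  d = 1: σ(1) · μ(314/1) = 1 · 1 = 1
  d = 2: σ(2) · μ(314/2) = 3 · -1 = -3
  d = 157: σ(157) · μ(314/157) = 158 · -1 = -158
  d = 314: σ(314) · μ(314/314) = 474 · 1 = 474
Summing: (σ * μ)(314) = 1 + -3 + -158 + 474 = 314.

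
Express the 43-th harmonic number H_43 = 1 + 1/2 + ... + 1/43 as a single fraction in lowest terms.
H_43 = 532145396070491417/122332313750680800

Direct summation: H_43 = 1 + 1/2 + ... + 1/43. The least common denominator is lcm(1, ..., 43) = 9419588158802421600; over this denominator the numerator is 9419588158802421600 + 4709794079401210800 + 3139862719600807200 + 2354897039700605400 + 1883917631760484320 + 1569931359800403600 + 1345655451257488800 + 1177448519850302700 + 1046620906533602400 + 941958815880242160 + 856326196254765600 + 784965679900201800 + 724583704523263200 + 672827725628744400 + 627972543920161440 + 588724259925151350 + 554093421106024800 + 523310453266801200 + 495767797831706400 + 470979407940121080 + 448551817085829600 + 428163098127382800 + 409547311252279200 + 392482839950100900 + 376783526352096864 + 362291852261631600 + 348873635511200800 + 336413862814372200 + 324813384786290400 + 313986271960080720 + 303857682542013600 + 294362129962575675 + 285442065418255200 + 277046710553012400 + 269131090251497760 + 261655226633400600 + 254583463751416800 + 247883898915853200 + 241527901507754400 + 235489703970060540 + 229746052653717600 + 224275908542914800 + 219060189739591200 = 40975195497427839109, so H_43 = 40975195497427839109/9419588158802421600; reducing by gcd(40975195497427839109, 9419588158802421600) = 77 gives 532145396070491417/122332313750680800 ≈ 4.35000. (The PNT-adjacent estimate ln(43) + γ ≈ 4.33842 matches within O(1/n).)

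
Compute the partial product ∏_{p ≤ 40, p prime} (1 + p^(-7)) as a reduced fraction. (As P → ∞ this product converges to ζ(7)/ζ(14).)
∏ = 228018297549409144061012751313154880100808796638571013381923478410878979964928/226144123234654878853445211850814351110881099376313221108562837934941141853125

The primes p ≤ 40 are [2, 3, 5, 7, 11, 13, 17, 19, 23, 29, 31, 37]. For each, (1 + 1/p^7) = (p^7 + 1)/p^7. Multiplying these fractions over p ∈ [2, 3, 5, 7, 11, 13, 17, 19, 23, 29, 31, 37] gives 228018297549409144061012751313154880100808796638571013381923478410878979964928/226144123234654878853445211850814351110881099376313221108562837934941141853125. (In the limit P → ∞ this tends to ζ(7)/ζ(14).)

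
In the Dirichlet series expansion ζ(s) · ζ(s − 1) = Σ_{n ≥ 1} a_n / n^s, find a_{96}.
σ(96) = 252

In the product (Σ m^0/m^s)(Σ k / k^s) = Σ (Σ_{d | n} d) / n^s, the coefficient of 1/n^s is σ(n) = Σ_{d | n} d. For n = 96, divisors are [1, 2, 3, 4, 6, 8, 12, 16, 24, 32, 48, 96]; summing: σ(96) = 252.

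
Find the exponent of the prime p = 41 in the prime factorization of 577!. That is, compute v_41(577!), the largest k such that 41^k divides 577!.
v_41(577!) = 14

Legendre's formula: v_p(n!) = Σ_{k ≥ 1} ⌊n / p^k⌋. For p = 41, n = 577, the terms are:
  ⌊577/41^1⌋ = ⌊577/41⌋ = 14
(the next term ⌊577/41^2⌋ = 0, terminating the sum). Summing: v_41(577!) = 14 = 14.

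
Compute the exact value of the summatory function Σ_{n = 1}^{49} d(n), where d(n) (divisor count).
Σ_{n ≤ 49} d(n) = 201

Compute d(n) for each 1 ≤ n ≤ 49: d(1) = 1, d(2) = 2, d(3) = 2, d(4) = 3, d(5) = 2, d(6) = 4, d(7) = 2, d(8) = 4, d(9) = 3, d(10) = 4, d(11) = 2, d(12) = 6, d(13) = 2, d(14) = 4, d(15) = 4, d(16) = 5, d(17) = 2, d(18) = 6, d(19) = 2, d(20) = 6, d(21) = 4, d(22) = 4, d(23) = 2, d(24) = 8, d(25) = 3, d(26) = 4, d(27) = 4, d(28) = 6, d(29) = 2, d(30) = 8, d(31) = 2, d(32) = 6, d(33) = 4, d(34) = 4, d(35) = 4, d(36) = 9, d(37) = 2, d(38) = 4, d(39) = 4, d(40) = 8, d(41) = 2, d(42) = 8, d(43) = 2, d(44) = 6, d(45) = 6, d(46) = 4, d(47) = 2, d(48) = 10, d(49) = 3. Summing all 49 values: 201. (Dirichlet's divisor formula: Σ_{n ≤ x} d(n) = x ln(x) + (2γ − 1) x + O(√x). For x = 49, the asymptotic estimate is ≈ 198.27.)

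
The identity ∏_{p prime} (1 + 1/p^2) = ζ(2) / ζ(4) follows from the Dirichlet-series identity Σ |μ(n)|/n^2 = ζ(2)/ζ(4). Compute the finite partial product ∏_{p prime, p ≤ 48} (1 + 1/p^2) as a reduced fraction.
∏ = 101793085732936000000000/67237345888235944242129

The primes p ≤ 48 are [2, 3, 5, 7, 11, 13, 17, 19, 23, 29, 31, 37, 41, 43, 47]. For each, (1 + 1/p^2) = (p^2 + 1)/p^2. Multiplying these fractions over p ∈ [2, 3, 5, 7, 11, 13, 17, 19, 23, 29, 31, 37, 41, 43, 47] gives 101793085732936000000000/67237345888235944242129. (In the limit P → ∞ this tends to ζ(2)/ζ(4).)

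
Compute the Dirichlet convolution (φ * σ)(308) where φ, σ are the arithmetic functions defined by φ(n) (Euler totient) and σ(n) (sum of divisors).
(φ * σ)(308) = 3696

Divisors of 308: [1, 2, 4, 7, 11, 14, 22, 28, 44, 77, 154, 308]. For each d | 308:
  d = 1: φ(1) · σ(308/1) = 1 · 672 = 672
  d = 2: φ(2) · σ(308/2) = 1 · 288 = 288
  d = 4: φ(4) · σ(308/4) = 2 · 96 = 192
  d = 7: φ(7) · σ(308/7) = 6 · 84 = 504
  d = 11: φ(11) · σ(308/11) = 10 · 56 = 560
  d = 14: φ(14) · σ(308/14) = 6 · 36 = 216
  d = 22: φ(22) · σ(308/22) = 10 · 24 = 240
  d = 28: φ(28) · σ(308/28) = 12 · 12 = 144
  d = 44: φ(44) · σ(308/44) = 20 · 8 = 160
  d = 77: φ(77) · σ(308/77) = 60 · 7 = 420
  d = 154: φ(154) · σ(308/154) = 60 · 3 = 180
  d = 308: φ(308) · σ(308/308) = 120 · 1 = 120
Summing: (φ * σ)(308) = 672 + 288 + 192 + 504 + 560 + 216 + 240 + 144 + 160 + 420 + 180 + 120 = 3696.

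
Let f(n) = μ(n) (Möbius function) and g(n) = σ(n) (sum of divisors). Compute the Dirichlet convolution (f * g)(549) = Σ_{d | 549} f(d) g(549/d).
(μ * σ)(549) = 549

Divisors of 549: [1, 3, 9, 61, 183, 549]. For each d | 549:
  d = 1: μ(1) · σ(549/1) = 1 · 806 = 806
  d = 3: μ(3) · σ(549/3) = -1 · 248 = -248
  d = 9: μ(9) · σ(549/9) = 0 · 62 = 0
  d = 61: μ(61) · σ(549/61) = -1 · 13 = -13
  d = 183: μ(183) · σ(549/183) = 1 · 4 = 4
  d = 549: μ(549) · σ(549/549) = 0 · 1 = 0
Summing: (μ * σ)(549) = 806 + -248 + 0 + -13 + 4 + 0 = 549.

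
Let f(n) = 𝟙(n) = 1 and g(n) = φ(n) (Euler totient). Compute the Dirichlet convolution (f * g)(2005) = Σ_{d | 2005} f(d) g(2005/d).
(𝟙 * φ)(2005) = 2005

Divisors of 2005: [1, 5, 401, 2005]. For each d | 2005:
  d = 1: 𝟙(1) · φ(2005/1) = 1 · 1600 = 1600
  d = 5: 𝟙(5) · φ(2005/5) = 1 · 400 = 400
  d = 401: 𝟙(401) · φ(2005/401) = 1 · 4 = 4
  d = 2005: 𝟙(2005) · φ(2005/2005) = 1 · 1 = 1
Summing: (𝟙 * φ)(2005) = 1600 + 400 + 4 + 1 = 2005.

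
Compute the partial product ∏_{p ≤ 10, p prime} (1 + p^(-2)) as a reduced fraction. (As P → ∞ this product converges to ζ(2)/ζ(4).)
∏ = 650/441

The primes p ≤ 10 are [2, 3, 5, 7]. For each, (1 + 1/p^2) = (p^2 + 1)/p^2. Multiplying these fractions over p ∈ [2, 3, 5, 7] gives 650/441. (In the limit P → ∞ this tends to ζ(2)/ζ(4).)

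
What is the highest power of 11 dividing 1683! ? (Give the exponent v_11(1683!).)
v_11(1683!) = 167

Legendre's formula: v_p(n!) = Σ_{k ≥ 1} ⌊n / p^k⌋. For p = 11, n = 1683, the terms are:
  ⌊1683/11^1⌋ = ⌊1683/11⌋ = 153
  ⌊1683/11^2⌋ = ⌊1683/121⌋ = 13
  ⌊1683/11^3⌋ = ⌊1683/1331⌋ = 1
(the next term ⌊1683/11^4⌋ = 0, terminating the sum). Summing: v_11(1683!) = 153 + 13 + 1 = 167.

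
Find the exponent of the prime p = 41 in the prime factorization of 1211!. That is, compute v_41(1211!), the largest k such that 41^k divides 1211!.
v_41(1211!) = 29

Legendre's formula: v_p(n!) = Σ_{k ≥ 1} ⌊n / p^k⌋. For p = 41, n = 1211, the terms are:
  ⌊1211/41^1⌋ = ⌊1211/41⌋ = 29
(the next term ⌊1211/41^2⌋ = 0, terminating the sum). Summing: v_41(1211!) = 29 = 29.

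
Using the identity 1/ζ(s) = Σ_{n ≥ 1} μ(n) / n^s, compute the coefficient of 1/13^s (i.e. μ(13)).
μ(13) = -1

Factor n = 13 = 13. μ(n) = 0 if any exponent ≥ 2 (not squarefree); otherwise μ(n) = (−1)^{ω(n)} where ω(n) is the number of distinct prime factors. Applying: μ(13) = -1.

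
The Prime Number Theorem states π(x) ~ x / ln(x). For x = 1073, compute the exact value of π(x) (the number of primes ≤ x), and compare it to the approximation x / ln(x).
π(1073) = 180;  x/ln(x) ≈ 153.76;  relative error ≈ 14.58%.

Directly count primes up to 1073: π(1073) = 180. The PNT approximation gives 1073/ln(1073) ≈ 1073/6.97821 ≈ 153.76. Relative error (π(x) − x/ln(x)) / π(x) ≈ 14.58%; the approximation is known to undercount slightly (Li(x) is a better estimate).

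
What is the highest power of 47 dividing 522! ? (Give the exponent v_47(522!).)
v_47(522!) = 11

Legendre's formula: v_p(n!) = Σ_{k ≥ 1} ⌊n / p^k⌋. For p = 47, n = 522, the terms are:
  ⌊522/47^1⌋ = ⌊522/47⌋ = 11
(the next term ⌊522/47^2⌋ = 0, terminating the sum). Summing: v_47(522!) = 11 = 11.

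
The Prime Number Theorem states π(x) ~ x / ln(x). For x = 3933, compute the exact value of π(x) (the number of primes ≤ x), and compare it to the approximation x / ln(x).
π(3933) = 546;  x/ln(x) ≈ 475.16;  relative error ≈ 12.97%.

Directly count primes up to 3933: π(3933) = 546. The PNT approximation gives 3933/ln(3933) ≈ 3933/8.27716 ≈ 475.16. Relative error (π(x) − x/ln(x)) / π(x) ≈ 12.97%; the approximation is known to undercount slightly (Li(x) is a better estimate).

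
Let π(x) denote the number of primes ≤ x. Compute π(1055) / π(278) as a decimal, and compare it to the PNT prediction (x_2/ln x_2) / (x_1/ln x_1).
π(1055)/π(278) = 177/59 ≈ 3.0000;  PNT prediction ≈ 3.0679.

π(278) = 59 and π(1055) = 177, so π(1055)/π(278) ≈ 3.0000. The PNT-predicted ratio is (1055/ln(1055)) / (278/ln(278)) ≈ 3.0679. The two agree to within a few percent, as expected.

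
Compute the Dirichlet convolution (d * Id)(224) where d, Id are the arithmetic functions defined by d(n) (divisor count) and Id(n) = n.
(d * Id)(224) = 1080

Divisors of 224: [1, 2, 4, 7, 8, 14, 16, 28, 32, 56, 112, 224]. For each d | 224:
  d = 1: d(1) · Id(224/1) = 1 · 224 = 224
  d = 2: d(2) · Id(224/2) = 2 · 112 = 224
  d = 4: d(4) · Id(224/4) = 3 · 56 = 168
  d = 7: d(7) · Id(224/7) = 2 · 32 = 64
  d = 8: d(8) · Id(224/8) = 4 · 28 = 112
  d = 14: d(14) · Id(224/14) = 4 · 16 = 64
  d = 16: d(16) · Id(224/16) = 5 · 14 = 70
  d = 28: d(28) · Id(224/28) = 6 · 8 = 48
  d = 32: d(32) · Id(224/32) = 6 · 7 = 42
  d = 56: d(56) · Id(224/56) = 8 · 4 = 32
  d = 112: d(112) · Id(224/112) = 10 · 2 = 20
  d = 224: d(224) · Id(224/224) = 12 · 1 = 12
Summing: (d * Id)(224) = 224 + 224 + 168 + 64 + 112 + 64 + 70 + 48 + 42 + 32 + 20 + 12 = 1080.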